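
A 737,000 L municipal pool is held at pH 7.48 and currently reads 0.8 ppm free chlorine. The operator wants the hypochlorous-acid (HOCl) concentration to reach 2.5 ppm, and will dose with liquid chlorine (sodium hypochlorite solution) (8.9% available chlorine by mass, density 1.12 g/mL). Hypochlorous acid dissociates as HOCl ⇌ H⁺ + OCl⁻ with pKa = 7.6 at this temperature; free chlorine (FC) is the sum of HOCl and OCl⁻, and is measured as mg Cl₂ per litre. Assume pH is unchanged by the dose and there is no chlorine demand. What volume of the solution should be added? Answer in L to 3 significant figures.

26.6 L

[OCl⁻]/[HOCl] = 10^(pH − pKa) = 10^(7.48 − 7.6) = 0.7586; fraction as HOCl = 1/(1 + 0.7586) = 0.5686.
Free chlorine required for 2.5 ppm HOCl: 2.5 / 0.5686 = 4.396 ppm.
FC to add: 4.396 − 0.8 = 3.596 mg/L as Cl₂.
Cl₂ equivalent: 3.596 mg/L × 737,000 L = 2651 g.
Product at 8.9% available Cl: 2651 / 0.089 = 29,780 g.
Volume: 29,780 g ÷ 1.12 g/mL = 26,590 mL.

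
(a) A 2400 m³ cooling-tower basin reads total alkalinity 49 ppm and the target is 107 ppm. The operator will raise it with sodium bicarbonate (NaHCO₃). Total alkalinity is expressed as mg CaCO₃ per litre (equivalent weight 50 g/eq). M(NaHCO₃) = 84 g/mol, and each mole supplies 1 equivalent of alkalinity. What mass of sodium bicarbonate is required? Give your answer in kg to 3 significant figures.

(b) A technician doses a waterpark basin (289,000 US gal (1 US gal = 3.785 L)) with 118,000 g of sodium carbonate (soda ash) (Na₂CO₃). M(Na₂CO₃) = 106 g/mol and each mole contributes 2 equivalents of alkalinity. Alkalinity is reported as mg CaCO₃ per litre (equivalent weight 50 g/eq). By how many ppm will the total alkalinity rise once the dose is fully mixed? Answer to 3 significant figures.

(a) 234 kg; (b) 102 ppm

(a) Volume: 2400 m³ = 2,400,000 L.
(a) Alkalinity to add: (107 − 49) = 58 mg/L as CaCO₃ × 2,400,000 L = 139,200 g as CaCO₃.
(a) Equivalents: 139,200 g ÷ 50 g/eq = 2784 eq.
(a) NaHCO₃ supplies 1 eq per mole → 2784 mol.
(a) Mass: 2784 mol × 84 g/mol = 233,900 g.

(b) Volume: 289,000 US gal × 3.785 L/gal = 1,093,865 L.
(b) Moles of Na₂CO₃: 118,000 g ÷ 106 g/mol = 1113 mol → 2226 eq of alkalinity.
(b) As CaCO₃: 2226 eq × 50 g/eq = 111,300 g.
(b) Rise: 111,300 g / 1,093,865 L × 1000 = 101.8 mg/L.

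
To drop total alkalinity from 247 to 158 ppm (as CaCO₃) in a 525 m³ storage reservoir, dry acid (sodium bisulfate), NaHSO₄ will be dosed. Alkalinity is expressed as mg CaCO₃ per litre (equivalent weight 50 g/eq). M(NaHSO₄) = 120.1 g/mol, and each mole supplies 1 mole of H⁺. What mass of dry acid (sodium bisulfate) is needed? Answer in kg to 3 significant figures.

Volume: 525 m³ = 525,000 L.
Alkalinity to neutralize: (247 − 158) = 89 mg/L as CaCO₃ × 525,000 L = 46,720 g as CaCO₃.
Equivalents of H⁺ required: 46,720 ÷ 50 g/eq = 934.5 eq = 934.5 mol NaHSO₄.
Mass of NaHSO₄: 934.5 × 120.1 = 112,200 g.

112 kg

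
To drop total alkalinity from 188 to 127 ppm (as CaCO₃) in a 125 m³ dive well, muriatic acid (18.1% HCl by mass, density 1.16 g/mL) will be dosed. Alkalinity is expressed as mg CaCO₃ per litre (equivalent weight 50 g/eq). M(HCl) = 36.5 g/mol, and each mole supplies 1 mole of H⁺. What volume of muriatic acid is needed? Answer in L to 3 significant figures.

26.5 L

Volume: 125 m³ = 125,000 L.
Alkalinity to neutralize: (188 − 127) = 61 mg/L as CaCO₃ × 125,000 L = 7625 g as CaCO₃.
Equivalents of H⁺ required: 7625 ÷ 50 g/eq = 152.5 eq = 152.5 mol HCl.
Mass of HCl: 152.5 × 36.5 = 5566 g.
Mass of 18.1% solution: 5566 / 0.181 = 30,750 g.
Volume: 30,750 g ÷ 1.16 g/mL = 26,510 mL.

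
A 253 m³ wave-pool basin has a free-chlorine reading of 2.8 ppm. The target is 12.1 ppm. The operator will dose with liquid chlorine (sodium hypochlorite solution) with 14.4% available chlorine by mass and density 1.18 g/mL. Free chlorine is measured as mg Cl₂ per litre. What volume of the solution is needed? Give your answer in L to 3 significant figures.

13.8 L

Volume: 253 m³ = 253,000 L.
Chlorine deficit: 12.1 − 2.8 = 9.3 ppm = 9.3 mg/L as Cl₂.
Cl₂ equivalent needed: 9.3 mg/L × 253,000 L = 2,353,000 mg = 2353 g.
Product at 14.4% available chlorine: 2353 / 0.144 = 16,340 g.
Volume at density 1.18 g/mL: 16,340 g ÷ 1.18 g/mL = 13,850 mL.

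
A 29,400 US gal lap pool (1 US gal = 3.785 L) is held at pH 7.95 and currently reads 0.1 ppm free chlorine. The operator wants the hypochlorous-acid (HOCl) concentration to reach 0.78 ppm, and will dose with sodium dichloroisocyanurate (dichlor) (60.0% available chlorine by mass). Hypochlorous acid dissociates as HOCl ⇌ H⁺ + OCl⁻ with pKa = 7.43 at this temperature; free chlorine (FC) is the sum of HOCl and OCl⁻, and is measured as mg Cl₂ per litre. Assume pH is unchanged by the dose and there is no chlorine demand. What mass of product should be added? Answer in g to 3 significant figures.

605 g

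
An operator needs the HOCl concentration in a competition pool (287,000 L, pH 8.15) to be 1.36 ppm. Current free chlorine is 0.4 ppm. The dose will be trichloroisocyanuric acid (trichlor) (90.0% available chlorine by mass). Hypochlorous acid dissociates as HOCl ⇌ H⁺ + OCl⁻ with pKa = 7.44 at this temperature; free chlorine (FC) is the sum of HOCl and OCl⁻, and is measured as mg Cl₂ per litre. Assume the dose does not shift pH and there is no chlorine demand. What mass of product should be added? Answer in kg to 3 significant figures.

[OCl⁻]/[HOCl] = 10^(pH − pKa) = 10^(8.15 − 7.44) = 5.129; fraction as HOCl = 1/(1 + 5.129) = 0.1632.
Free chlorine required for 1.36 ppm HOCl: 1.36 / 0.1632 = 8.335 ppm.
FC to add: 8.335 − 0.4 = 7.935 mg/L as Cl₂.
Cl₂ equivalent: 7.935 mg/L × 287,000 L = 2277 g.
Product at 90.0% available Cl: 2277 / 0.9 = 2530 g.

2.53 kg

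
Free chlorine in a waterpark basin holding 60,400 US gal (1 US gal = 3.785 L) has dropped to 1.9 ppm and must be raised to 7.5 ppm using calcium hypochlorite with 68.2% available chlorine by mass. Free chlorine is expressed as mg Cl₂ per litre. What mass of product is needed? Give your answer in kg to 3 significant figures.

1.88 kg

Volume: 60,400 US gal × 3.785 L/gal = 228,614 L.
Chlorine deficit: 7.5 − 1.9 = 5.6 ppm = 5.6 mg/L as Cl₂.
Cl₂ equivalent needed: 5.6 mg/L × 228,614 L = 1,280,000 mg = 1280 g.
Product at 68.2% available chlorine: 1280 / 0.682 = 1877 g.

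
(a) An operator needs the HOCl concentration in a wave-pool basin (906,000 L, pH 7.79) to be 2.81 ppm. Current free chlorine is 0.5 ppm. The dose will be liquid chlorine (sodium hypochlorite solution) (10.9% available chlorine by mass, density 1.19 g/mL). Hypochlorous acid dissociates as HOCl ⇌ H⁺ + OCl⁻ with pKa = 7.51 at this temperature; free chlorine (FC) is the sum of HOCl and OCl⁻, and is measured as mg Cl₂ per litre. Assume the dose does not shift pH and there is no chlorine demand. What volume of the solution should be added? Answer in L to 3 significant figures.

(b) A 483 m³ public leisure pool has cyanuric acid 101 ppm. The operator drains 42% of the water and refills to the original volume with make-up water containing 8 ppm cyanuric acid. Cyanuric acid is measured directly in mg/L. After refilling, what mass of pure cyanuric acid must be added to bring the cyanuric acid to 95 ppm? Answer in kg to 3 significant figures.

(a) [OCl⁻]/[HOCl] = 10^(pH − pKa) = 10^(7.79 − 7.51) = 1.905; fraction as HOCl = 1/(1 + 1.905) = 0.3442.
(a) Free chlorine required for 2.81 ppm HOCl: 2.81 / 0.3442 = 8.164 ppm.
(a) FC to add: 8.164 − 0.5 = 7.664 mg/L as Cl₂.
(a) Cl₂ equivalent: 7.664 mg/L × 906,000 L = 6944 g.
(a) Product at 10.9% available Cl: 6944 / 0.109 = 63,710 g.
(a) Volume: 63,710 g ÷ 1.19 g/mL = 53,530 mL.

(b) Volume: 483 m³ = 483,000 L.
(b) After draining 42% and refilling: 101 × 0.58 + 8 × 0.42 = 61.94 ppm.
(b) Deficit to target: 95 − 61.94 = 33.06 mg/L.
(b) Mass: 33.06 mg/L × 483,000 L = 15,970 g cyanuric acid.

(a) 53.5 L; (b) 16.0 kg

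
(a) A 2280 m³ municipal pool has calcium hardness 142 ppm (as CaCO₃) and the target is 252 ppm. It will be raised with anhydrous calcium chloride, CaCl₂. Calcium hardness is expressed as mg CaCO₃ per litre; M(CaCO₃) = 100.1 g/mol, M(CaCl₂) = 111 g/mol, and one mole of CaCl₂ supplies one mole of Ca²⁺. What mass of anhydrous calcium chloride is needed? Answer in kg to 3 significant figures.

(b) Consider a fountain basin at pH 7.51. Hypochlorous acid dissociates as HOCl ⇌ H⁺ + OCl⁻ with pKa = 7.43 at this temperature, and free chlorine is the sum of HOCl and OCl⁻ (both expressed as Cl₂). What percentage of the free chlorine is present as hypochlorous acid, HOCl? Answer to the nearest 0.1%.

(a) 278 kg; (b) 45.4%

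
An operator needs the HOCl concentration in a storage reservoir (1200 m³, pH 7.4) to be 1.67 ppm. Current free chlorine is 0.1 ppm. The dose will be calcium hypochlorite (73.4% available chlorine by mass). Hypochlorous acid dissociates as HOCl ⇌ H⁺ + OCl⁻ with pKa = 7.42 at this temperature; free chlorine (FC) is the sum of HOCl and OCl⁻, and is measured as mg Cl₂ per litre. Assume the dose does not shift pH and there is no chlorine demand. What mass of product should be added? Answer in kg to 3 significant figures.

5.17 kg

Volume: 1200 m³ = 1,200,000 L.
[OCl⁻]/[HOCl] = 10^(pH − pKa) = 10^(7.4 − 7.42) = 0.955; fraction as HOCl = 1/(1 + 0.955) = 0.5115.
Free chlorine required for 1.67 ppm HOCl: 1.67 / 0.5115 = 3.265 ppm.
FC to add: 3.265 − 0.1 = 3.165 mg/L as Cl₂.
Cl₂ equivalent: 3.165 mg/L × 1,200,000 L = 3798 g.
Product at 73.4% available Cl: 3798 / 0.734 = 5174 g.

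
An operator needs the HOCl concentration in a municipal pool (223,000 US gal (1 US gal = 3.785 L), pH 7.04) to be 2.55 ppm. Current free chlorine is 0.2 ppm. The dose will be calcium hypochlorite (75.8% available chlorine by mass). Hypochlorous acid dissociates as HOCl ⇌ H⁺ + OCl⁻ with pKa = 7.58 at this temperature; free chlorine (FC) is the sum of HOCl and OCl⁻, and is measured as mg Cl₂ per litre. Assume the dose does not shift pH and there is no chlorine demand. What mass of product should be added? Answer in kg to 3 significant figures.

Volume: 223,000 US gal × 3.785 L/gal = 844,055 L.
[OCl⁻]/[HOCl] = 10^(pH − pKa) = 10^(7.04 − 7.58) = 0.2884; fraction as HOCl = 1/(1 + 0.2884) = 0.7762.
Free chlorine required for 2.55 ppm HOCl: 2.55 / 0.7762 = 3.285 ppm.
FC to add: 3.285 − 0.2 = 3.085 mg/L as Cl₂.
Cl₂ equivalent: 3.085 mg/L × 844,055 L = 2604 g.
Product at 75.8% available Cl: 2604 / 0.758 = 3436 g.

3.44 kg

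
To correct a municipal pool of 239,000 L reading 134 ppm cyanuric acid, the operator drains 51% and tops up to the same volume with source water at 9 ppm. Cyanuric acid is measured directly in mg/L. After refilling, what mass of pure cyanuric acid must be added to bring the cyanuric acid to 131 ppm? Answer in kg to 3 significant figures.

After draining 51% and refilling: 134 × 0.49 + 9 × 0.51 = 70.25 ppm.
Deficit to target: 131 − 70.25 = 60.75 mg/L.
Mass: 60.75 mg/L × 239,000 L = 14,520 g cyanuric acid.

14.5 kg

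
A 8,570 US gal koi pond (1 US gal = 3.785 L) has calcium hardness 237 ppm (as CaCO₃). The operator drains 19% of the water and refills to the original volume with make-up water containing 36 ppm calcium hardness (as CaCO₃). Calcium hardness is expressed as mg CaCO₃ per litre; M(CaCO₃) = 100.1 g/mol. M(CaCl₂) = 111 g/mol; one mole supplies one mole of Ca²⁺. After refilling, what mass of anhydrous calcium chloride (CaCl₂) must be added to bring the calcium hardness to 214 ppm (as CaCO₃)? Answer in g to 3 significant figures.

Volume: 8,570 US gal × 3.785 L/gal = 32,437 L.
After draining 19% and refilling: 237 × 0.81 + 36 × 0.19 = 198.81 ppm.
Deficit to target: 214 − 198.81 = 15.19 mg/L.
As CaCO₃: 15.19 mg/L × 32,437 L = 492.7 g; ÷ 100.1 = 4.922 mol Ca²⁺.
Mass: 4.922 × 111 = 546.4 g.

546 g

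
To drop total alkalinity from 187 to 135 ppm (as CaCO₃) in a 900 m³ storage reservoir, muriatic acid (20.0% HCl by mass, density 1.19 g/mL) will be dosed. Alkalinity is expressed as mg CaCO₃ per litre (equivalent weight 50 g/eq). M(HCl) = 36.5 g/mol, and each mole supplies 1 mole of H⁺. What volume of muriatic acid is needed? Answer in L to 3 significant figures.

Volume: 900 m³ = 900,000 L.
Alkalinity to neutralize: (187 − 135) = 52 mg/L as CaCO₃ × 900,000 L = 46,800 g as CaCO₃.
Equivalents of H⁺ required: 46,800 ÷ 50 g/eq = 936 eq = 936 mol HCl.
Mass of HCl: 936 × 36.5 = 34,160 g.
Mass of 20.0% solution: 34,160 / 0.2 = 170,800 g.
Volume: 170,800 g ÷ 1.19 g/mL = 143,500 mL.

144 L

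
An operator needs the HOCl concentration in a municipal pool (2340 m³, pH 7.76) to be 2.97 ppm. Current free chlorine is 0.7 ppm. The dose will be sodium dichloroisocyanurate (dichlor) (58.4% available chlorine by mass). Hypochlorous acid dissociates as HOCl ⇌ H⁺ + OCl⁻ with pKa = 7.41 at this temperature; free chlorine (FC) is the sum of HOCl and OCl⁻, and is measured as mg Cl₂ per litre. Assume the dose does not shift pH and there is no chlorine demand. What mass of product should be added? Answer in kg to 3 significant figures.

35.7 kg

Volume: 2340 m³ = 2,340,000 L.
[OCl⁻]/[HOCl] = 10^(pH − pKa) = 10^(7.76 − 7.41) = 2.239; fraction as HOCl = 1/(1 + 2.239) = 0.3088.
Free chlorine required for 2.97 ppm HOCl: 2.97 / 0.3088 = 9.619 ppm.
FC to add: 9.619 − 0.7 = 8.919 mg/L as Cl₂.
Cl₂ equivalent: 8.919 mg/L × 2,340,000 L = 20,870 g.
Product at 58.4% available Cl: 20,870 / 0.584 = 35,740 g.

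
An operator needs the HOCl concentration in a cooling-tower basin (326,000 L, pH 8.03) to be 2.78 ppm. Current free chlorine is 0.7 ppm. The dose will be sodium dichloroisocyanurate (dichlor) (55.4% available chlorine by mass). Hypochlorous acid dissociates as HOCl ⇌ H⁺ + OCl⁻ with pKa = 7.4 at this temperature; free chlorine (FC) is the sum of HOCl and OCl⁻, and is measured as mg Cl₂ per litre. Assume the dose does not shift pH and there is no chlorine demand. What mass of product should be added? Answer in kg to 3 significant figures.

8.20 kg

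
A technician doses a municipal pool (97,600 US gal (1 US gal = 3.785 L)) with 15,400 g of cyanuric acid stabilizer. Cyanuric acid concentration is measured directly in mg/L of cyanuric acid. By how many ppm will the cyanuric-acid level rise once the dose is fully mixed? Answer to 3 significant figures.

Volume: 97,600 US gal × 3.785 L/gal = 369,416 L.
Rise: 15,400 g / 369,416 L × 1000 = 41.69 mg/L.

41.7 ppm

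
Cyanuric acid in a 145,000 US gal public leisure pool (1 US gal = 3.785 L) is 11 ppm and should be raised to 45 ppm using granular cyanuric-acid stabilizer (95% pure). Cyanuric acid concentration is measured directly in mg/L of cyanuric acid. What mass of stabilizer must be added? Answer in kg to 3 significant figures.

Volume: 145,000 US gal × 3.785 L/gal = 548,825 L.
CYA to add: (45 − 11) = 34 mg/L × 548,825 L = 18,660 g cyanuric acid.
At 95% purity: 18,660 / 0.95 = 19,640 g product.

19.6 kg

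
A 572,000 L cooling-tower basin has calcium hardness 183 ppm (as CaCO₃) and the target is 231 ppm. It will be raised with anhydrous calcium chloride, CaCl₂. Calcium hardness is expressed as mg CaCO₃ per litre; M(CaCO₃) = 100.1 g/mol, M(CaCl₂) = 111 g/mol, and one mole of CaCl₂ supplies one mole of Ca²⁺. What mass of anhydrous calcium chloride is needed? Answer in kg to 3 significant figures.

30.4 kg

Hardness to add: (231 − 183) = 48 mg/L as CaCO₃ × 572,000 L = 27,460 g as CaCO₃.
Moles of Ca²⁺ (1 mol Ca²⁺ ≡ 1 mol CaCO₃): 27,460 / 100.1 g/mol = 274.3 mol.
Mass of CaCl₂: 274.3 × 111 = 30,450 g.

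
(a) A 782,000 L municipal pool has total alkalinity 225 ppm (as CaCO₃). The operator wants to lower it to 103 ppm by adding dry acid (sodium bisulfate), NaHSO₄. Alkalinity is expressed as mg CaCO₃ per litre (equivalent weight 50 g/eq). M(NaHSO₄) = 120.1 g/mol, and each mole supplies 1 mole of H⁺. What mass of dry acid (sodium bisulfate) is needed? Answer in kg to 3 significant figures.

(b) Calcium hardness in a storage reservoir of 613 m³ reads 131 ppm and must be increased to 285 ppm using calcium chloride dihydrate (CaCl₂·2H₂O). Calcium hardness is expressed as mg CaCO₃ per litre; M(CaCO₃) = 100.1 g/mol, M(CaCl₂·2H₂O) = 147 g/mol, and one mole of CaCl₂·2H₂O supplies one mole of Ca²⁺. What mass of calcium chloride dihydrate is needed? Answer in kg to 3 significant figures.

(a) Alkalinity to neutralize: (225 − 103) = 122 mg/L as CaCO₃ × 782,000 L = 95,400 g as CaCO₃.
(a) Equivalents of H⁺ required: 95,400 ÷ 50 g/eq = 1908 eq = 1908 mol NaHSO₄.
(a) Mass of NaHSO₄: 1908 × 120.1 = 229,200 g.

(b) Volume: 613 m³ = 613,000 L.
(b) Hardness to add: (285 − 131) = 154 mg/L as CaCO₃ × 613,000 L = 94,400 g as CaCO₃.
(b) Moles of Ca²⁺ (1 mol Ca²⁺ ≡ 1 mol CaCO₃): 94,400 / 100.1 g/mol = 943.1 mol.
(b) Mass of CaCl₂·2H₂O: 943.1 × 147 = 138,600 g.

(a) 229 kg; (b) 139 kg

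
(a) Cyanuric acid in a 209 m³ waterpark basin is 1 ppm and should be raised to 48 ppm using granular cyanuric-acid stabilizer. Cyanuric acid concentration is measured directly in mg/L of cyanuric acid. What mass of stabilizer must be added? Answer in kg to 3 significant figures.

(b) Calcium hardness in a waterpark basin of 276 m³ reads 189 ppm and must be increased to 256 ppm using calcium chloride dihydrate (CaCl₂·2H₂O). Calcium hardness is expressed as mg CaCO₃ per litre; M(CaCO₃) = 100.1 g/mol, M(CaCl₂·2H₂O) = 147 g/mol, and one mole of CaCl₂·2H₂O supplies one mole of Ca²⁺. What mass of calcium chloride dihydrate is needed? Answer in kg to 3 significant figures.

(a) 9.82 kg; (b) 27.2 kg

(a) Volume: 209 m³ = 209,000 L.
(a) CYA to add: (48 − 1) = 47 mg/L × 209,000 L = 9823 g cyanuric acid.

(b) Volume: 276 m³ = 276,000 L.
(b) Hardness to add: (256 − 189) = 67 mg/L as CaCO₃ × 276,000 L = 18,490 g as CaCO₃.
(b) Moles of Ca²⁺ (1 mol Ca²⁺ ≡ 1 mol CaCO₃): 18,490 / 100.1 g/mol = 184.7 mol.
(b) Mass of CaCl₂·2H₂O: 184.7 × 147 = 27,160 g.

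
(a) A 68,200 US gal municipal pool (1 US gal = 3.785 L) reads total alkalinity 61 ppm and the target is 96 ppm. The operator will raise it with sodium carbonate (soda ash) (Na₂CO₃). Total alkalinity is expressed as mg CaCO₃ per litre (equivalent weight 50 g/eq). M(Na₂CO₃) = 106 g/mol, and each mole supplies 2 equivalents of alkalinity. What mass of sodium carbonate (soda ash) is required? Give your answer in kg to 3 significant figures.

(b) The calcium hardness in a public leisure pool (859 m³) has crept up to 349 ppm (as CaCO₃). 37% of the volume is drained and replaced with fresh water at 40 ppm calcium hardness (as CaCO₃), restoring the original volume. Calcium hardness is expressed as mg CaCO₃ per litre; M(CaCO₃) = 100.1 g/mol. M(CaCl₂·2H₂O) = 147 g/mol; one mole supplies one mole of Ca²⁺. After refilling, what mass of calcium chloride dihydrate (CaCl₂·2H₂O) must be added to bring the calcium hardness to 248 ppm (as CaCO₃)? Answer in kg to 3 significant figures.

(a) Volume: 68,200 US gal × 3.785 L/gal = 258,137 L.
(a) Alkalinity to add: (96 − 61) = 35 mg/L as CaCO₃ × 258,137 L = 9035 g as CaCO₃.
(a) Equivalents: 9035 g ÷ 50 g/eq = 180.7 eq.
(a) Each mole of Na₂CO₃ supplies 2 eq, so 180.7 / 2 = 90.35 mol.
(a) Mass: 90.35 mol × 106 g/mol = 9577 g.

(b) Volume: 859 m³ = 859,000 L.
(b) After draining 37% and refilling: 349 × 0.63 + 40 × 0.37 = 234.67 ppm.
(b) Deficit to target: 248 − 234.67 = 13.33 mg/L.
(b) As CaCO₃: 13.33 mg/L × 859,000 L = 11,450 g; ÷ 100.1 = 114.4 mol Ca²⁺.
(b) Mass: 114.4 × 147 = 16,820 g.

(a) 9.58 kg; (b) 16.8 kg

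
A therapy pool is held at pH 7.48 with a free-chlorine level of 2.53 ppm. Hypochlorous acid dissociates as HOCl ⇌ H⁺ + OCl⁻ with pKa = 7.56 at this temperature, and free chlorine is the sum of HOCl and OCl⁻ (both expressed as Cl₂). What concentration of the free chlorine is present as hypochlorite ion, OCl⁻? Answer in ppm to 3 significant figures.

1.15 ppm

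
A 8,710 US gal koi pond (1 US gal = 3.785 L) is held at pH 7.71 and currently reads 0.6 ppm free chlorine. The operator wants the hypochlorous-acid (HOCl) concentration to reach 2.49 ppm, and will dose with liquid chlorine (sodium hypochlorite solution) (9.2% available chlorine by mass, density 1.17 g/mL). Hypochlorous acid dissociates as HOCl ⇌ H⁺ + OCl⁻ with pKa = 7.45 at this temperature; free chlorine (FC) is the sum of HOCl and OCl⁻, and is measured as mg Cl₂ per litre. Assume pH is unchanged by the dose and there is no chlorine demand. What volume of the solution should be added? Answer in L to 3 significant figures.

1.97 L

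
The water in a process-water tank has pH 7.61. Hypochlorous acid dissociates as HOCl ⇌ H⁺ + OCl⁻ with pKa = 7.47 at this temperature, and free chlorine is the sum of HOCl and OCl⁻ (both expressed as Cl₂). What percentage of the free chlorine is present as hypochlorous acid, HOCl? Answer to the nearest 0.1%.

42.0%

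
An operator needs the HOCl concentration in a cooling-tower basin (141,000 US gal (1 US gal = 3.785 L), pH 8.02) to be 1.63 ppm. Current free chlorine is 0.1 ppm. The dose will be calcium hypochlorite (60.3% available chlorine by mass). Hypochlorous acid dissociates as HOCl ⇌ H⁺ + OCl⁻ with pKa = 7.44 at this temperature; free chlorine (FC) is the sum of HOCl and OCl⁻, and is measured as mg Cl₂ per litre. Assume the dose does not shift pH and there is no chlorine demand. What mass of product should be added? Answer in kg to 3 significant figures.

Volume: 141,000 US gal × 3.785 L/gal = 533,685 L.
[OCl⁻]/[HOCl] = 10^(pH − pKa) = 10^(8.02 − 7.44) = 3.802; fraction as HOCl = 1/(1 + 3.802) = 0.2083.
Free chlorine required for 1.63 ppm HOCl: 1.63 / 0.2083 = 7.827 ppm.
FC to add: 7.827 − 0.1 = 7.727 mg/L as Cl₂.
Cl₂ equivalent: 7.727 mg/L × 533,685 L = 4124 g.
Product at 60.3% available Cl: 4124 / 0.603 = 6839 g.

6.84 kg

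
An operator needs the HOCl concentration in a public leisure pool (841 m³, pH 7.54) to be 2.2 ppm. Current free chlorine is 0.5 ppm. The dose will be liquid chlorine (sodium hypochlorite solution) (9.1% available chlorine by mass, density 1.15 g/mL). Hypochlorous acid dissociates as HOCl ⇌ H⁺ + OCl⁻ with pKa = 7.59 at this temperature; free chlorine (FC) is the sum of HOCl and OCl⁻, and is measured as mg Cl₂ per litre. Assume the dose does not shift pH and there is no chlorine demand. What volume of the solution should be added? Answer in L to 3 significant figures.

29.4 L

Volume: 841 m³ = 841,000 L.
[OCl⁻]/[HOCl] = 10^(pH − pKa) = 10^(7.54 − 7.59) = 0.8913; fraction as HOCl = 1/(1 + 0.8913) = 0.5288.
Free chlorine required for 2.2 ppm HOCl: 2.2 / 0.5288 = 4.161 ppm.
FC to add: 4.161 − 0.5 = 3.661 mg/L as Cl₂.
Cl₂ equivalent: 3.661 mg/L × 841,000 L = 3079 g.
Product at 9.1% available Cl: 3079 / 0.091 = 33,830 g.
Volume: 33,830 g ÷ 1.15 g/mL = 29,420 mL.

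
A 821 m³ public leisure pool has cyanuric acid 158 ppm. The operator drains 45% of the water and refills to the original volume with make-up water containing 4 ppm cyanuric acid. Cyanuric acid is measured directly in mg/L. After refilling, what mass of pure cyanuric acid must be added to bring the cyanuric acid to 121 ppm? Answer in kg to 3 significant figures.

26.5 kg

Volume: 821 m³ = 821,000 L.
After draining 45% and refilling: 158 × 0.55 + 4 × 0.45 = 88.7 ppm.
Deficit to target: 121 − 88.7 = 32.3 mg/L.
Mass: 32.3 mg/L × 821,000 L = 26,520 g cyanuric acid.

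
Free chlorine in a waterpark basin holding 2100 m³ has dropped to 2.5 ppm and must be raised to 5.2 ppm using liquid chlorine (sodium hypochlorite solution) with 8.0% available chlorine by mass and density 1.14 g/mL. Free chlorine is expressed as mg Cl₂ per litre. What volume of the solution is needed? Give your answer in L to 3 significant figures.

62.2 L

Volume: 2100 m³ = 2,100,000 L.
Chlorine deficit: 5.2 − 2.5 = 2.7 ppm = 2.7 mg/L as Cl₂.
Cl₂ equivalent needed: 2.7 mg/L × 2,100,000 L = 5,670,000 mg = 5670 g.
Product at 8.0% available chlorine: 5670 / 0.08 = 70,880 g.
Volume at density 1.14 g/mL: 70,880 g ÷ 1.14 g/mL = 62,170 mL.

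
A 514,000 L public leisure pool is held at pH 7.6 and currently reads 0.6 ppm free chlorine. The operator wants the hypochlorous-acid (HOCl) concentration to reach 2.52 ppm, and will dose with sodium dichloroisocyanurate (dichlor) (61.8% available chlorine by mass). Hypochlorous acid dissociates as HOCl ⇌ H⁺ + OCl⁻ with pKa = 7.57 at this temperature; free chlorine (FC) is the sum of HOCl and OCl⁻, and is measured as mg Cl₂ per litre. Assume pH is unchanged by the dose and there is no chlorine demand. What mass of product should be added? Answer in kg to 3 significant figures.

3.84 kg

[OCl⁻]/[HOCl] = 10^(pH − pKa) = 10^(7.6 − 7.57) = 1.072; fraction as HOCl = 1/(1 + 1.072) = 0.4827.
Free chlorine required for 2.52 ppm HOCl: 2.52 / 0.4827 = 5.22 ppm.
FC to add: 5.22 − 0.6 = 4.62 mg/L as Cl₂.
Cl₂ equivalent: 4.62 mg/L × 514,000 L = 2375 g.
Product at 61.8% available Cl: 2375 / 0.618 = 3843 g.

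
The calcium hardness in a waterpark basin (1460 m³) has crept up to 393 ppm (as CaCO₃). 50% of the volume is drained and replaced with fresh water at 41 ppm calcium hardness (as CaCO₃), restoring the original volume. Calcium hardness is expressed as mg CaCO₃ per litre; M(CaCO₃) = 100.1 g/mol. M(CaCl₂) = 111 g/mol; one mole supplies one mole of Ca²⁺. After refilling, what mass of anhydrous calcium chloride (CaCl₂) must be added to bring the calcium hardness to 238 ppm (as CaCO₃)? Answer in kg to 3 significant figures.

Volume: 1460 m³ = 1,460,000 L.
After draining 50% and refilling: 393 × 0.50 + 41 × 0.50 = 217 ppm.
Deficit to target: 238 − 217 = 21 mg/L.
As CaCO₃: 21 mg/L × 1,460,000 L = 30,660 g; ÷ 100.1 = 306.3 mol Ca²⁺.
Mass: 306.3 × 111 = 34,000 g.

34.0 kg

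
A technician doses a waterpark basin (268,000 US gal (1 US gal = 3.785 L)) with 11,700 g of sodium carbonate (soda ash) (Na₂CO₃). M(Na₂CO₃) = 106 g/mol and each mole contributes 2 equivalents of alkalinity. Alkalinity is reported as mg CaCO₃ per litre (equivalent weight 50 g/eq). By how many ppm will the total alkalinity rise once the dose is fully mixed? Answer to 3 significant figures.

10.9 ppm

Volume: 268,000 US gal × 3.785 L/gal = 1,014,380 L.
Moles of Na₂CO₃: 11,700 g ÷ 106 g/mol = 110.4 mol → 220.8 eq of alkalinity.
As CaCO₃: 220.8 eq × 50 g/eq = 11,040 g.
Rise: 11,040 g / 1,014,380 L × 1000 = 10.88 mg/L.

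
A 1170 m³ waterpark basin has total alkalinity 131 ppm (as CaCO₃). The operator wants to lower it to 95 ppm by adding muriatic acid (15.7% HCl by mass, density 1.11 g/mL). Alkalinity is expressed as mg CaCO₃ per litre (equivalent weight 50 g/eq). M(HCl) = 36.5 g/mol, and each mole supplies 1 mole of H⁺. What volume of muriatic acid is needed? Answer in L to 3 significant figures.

Volume: 1170 m³ = 1,170,000 L.
Alkalinity to neutralize: (131 − 95) = 36 mg/L as CaCO₃ × 1,170,000 L = 42,120 g as CaCO₃.
Equivalents of H⁺ required: 42,120 ÷ 50 g/eq = 842.4 eq = 842.4 mol HCl.
Mass of HCl: 842.4 × 36.5 = 30,750 g.
Mass of 15.7% solution: 30,750 / 0.157 = 195,800 g.
Volume: 195,800 g ÷ 1.11 g/mL = 176,400 mL.

176 L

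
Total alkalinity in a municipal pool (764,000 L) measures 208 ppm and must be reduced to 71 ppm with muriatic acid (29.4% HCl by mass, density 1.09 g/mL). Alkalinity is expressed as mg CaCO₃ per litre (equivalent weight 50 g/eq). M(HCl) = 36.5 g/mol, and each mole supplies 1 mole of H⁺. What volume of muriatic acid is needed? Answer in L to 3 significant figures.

238 L

Alkalinity to neutralize: (208 − 71) = 137 mg/L as CaCO₃ × 764,000 L = 104,700 g as CaCO₃.
Equivalents of H⁺ required: 104,700 ÷ 50 g/eq = 2093 eq = 2093 mol HCl.
Mass of HCl: 2093 × 36.5 = 76,410 g.
Mass of 29.4% solution: 76,410 / 0.294 = 259,900 g.
Volume: 259,900 g ÷ 1.09 g/mL = 238,400 mL.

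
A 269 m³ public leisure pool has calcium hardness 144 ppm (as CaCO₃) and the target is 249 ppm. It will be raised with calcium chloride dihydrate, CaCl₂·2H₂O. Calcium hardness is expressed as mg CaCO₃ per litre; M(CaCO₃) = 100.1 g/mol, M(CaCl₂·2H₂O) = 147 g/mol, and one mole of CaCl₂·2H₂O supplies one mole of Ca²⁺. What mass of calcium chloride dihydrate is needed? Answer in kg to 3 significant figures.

41.5 kg

Volume: 269 m³ = 269,000 L.
Hardness to add: (249 − 144) = 105 mg/L as CaCO₃ × 269,000 L = 28,240 g as CaCO₃.
Moles of Ca²⁺ (1 mol Ca²⁺ ≡ 1 mol CaCO₃): 28,240 / 100.1 g/mol = 282.2 mol.
Mass of CaCl₂·2H₂O: 282.2 × 147 = 41,480 g.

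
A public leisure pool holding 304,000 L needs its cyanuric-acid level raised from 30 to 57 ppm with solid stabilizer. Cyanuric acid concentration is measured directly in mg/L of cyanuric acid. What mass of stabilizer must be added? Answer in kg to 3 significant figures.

8.21 kg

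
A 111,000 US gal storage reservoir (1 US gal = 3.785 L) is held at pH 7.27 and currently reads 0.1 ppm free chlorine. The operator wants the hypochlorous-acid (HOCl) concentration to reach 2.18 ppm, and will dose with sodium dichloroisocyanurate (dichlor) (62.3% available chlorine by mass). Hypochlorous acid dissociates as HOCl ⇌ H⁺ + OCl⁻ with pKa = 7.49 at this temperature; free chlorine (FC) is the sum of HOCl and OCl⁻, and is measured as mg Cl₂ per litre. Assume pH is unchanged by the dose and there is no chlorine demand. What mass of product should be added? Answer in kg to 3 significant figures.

Volume: 111,000 US gal × 3.785 L/gal = 420,135 L.
[OCl⁻]/[HOCl] = 10^(pH − pKa) = 10^(7.27 − 7.49) = 0.6026; fraction as HOCl = 1/(1 + 0.6026) = 0.624.
Free chlorine required for 2.18 ppm HOCl: 2.18 / 0.624 = 3.494 ppm.
FC to add: 3.494 − 0.1 = 3.394 mg/L as Cl₂.
Cl₂ equivalent: 3.394 mg/L × 420,135 L = 1426 g.
Product at 62.3% available Cl: 1426 / 0.623 = 2289 g.

2.29 kg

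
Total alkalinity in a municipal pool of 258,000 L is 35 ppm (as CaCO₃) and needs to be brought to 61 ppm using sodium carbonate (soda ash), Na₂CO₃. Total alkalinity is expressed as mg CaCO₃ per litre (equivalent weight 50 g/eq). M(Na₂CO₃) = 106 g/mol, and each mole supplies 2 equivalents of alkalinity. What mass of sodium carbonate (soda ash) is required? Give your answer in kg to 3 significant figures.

7.11 kg

Alkalinity to add: (61 − 35) = 26 mg/L as CaCO₃ × 258,000 L = 6708 g as CaCO₃.
Equivalents: 6708 g ÷ 50 g/eq = 134.2 eq.
Each mole of Na₂CO₃ supplies 2 eq, so 134.2 / 2 = 67.08 mol.
Mass: 67.08 mol × 106 g/mol = 7110 g.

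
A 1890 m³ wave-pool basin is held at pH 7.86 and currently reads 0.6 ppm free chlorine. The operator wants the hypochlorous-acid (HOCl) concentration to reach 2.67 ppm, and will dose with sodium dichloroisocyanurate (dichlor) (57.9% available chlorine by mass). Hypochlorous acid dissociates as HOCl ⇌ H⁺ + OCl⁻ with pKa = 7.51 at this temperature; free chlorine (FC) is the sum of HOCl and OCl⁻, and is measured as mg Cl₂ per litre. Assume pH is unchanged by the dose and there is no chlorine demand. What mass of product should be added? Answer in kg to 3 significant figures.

26.3 kg

Volume: 1890 m³ = 1,890,000 L.
[OCl⁻]/[HOCl] = 10^(pH − pKa) = 10^(7.86 − 7.51) = 2.239; fraction as HOCl = 1/(1 + 2.239) = 0.3088.
Free chlorine required for 2.67 ppm HOCl: 2.67 / 0.3088 = 8.647 ppm.
FC to add: 8.647 − 0.6 = 8.047 mg/L as Cl₂.
Cl₂ equivalent: 8.047 mg/L × 1,890,000 L = 15,210 g.
Product at 57.9% available Cl: 15,210 / 0.579 = 26,270 g.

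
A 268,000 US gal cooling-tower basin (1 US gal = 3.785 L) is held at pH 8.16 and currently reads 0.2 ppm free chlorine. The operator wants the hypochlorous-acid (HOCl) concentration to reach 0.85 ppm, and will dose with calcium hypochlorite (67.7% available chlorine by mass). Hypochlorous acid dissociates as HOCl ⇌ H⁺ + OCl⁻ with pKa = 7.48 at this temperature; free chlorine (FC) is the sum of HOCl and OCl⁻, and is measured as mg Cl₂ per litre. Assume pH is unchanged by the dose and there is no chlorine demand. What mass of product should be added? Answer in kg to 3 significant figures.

Volume: 268,000 US gal × 3.785 L/gal = 1,014,380 L.
[OCl⁻]/[HOCl] = 10^(pH − pKa) = 10^(8.16 − 7.48) = 4.786; fraction as HOCl = 1/(1 + 4.786) = 0.1728.
Free chlorine required for 0.85 ppm HOCl: 0.85 / 0.1728 = 4.918 ppm.
FC to add: 4.918 − 0.2 = 4.718 mg/L as Cl₂.
Cl₂ equivalent: 4.718 mg/L × 1,014,380 L = 4786 g.
Product at 67.7% available Cl: 4786 / 0.677 = 7070 g.

7.07 kg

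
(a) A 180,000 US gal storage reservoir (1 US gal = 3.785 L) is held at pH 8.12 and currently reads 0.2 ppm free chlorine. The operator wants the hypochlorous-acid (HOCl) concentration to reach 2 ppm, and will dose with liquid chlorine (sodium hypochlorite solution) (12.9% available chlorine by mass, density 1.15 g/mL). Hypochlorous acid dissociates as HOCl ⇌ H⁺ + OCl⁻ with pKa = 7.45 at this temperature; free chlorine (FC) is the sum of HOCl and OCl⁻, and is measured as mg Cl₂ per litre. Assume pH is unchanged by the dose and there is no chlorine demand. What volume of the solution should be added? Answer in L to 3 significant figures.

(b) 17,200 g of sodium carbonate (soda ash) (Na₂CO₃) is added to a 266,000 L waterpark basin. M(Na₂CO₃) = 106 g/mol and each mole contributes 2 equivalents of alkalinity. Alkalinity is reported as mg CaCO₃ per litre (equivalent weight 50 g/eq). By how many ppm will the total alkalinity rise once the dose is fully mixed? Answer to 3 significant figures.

(a) 51.2 L; (b) 61.0 ppm

(a) Volume: 180,000 US gal × 3.785 L/gal = 681,300 L.
(a) [OCl⁻]/[HOCl] = 10^(pH − pKa) = 10^(8.12 − 7.45) = 4.677; fraction as HOCl = 1/(1 + 4.677) = 0.1761.
(a) Free chlorine required for 2 ppm HOCl: 2 / 0.1761 = 11.35 ppm.
(a) FC to add: 11.35 − 0.2 = 11.15 mg/L as Cl₂.
(a) Cl₂ equivalent: 11.15 mg/L × 681,300 L = 7600 g.
(a) Product at 12.9% available Cl: 7600 / 0.129 = 58,910 g.
(a) Volume: 58,910 g ÷ 1.15 g/mL = 51,230 mL.

(b) Moles of Na₂CO₃: 17,200 g ÷ 106 g/mol = 162.3 mol → 324.5 eq of alkalinity.
(b) As CaCO₃: 324.5 eq × 50 g/eq = 16,230 g.
(b) Rise: 16,230 g / 266,000 L × 1000 = 61 mg/L.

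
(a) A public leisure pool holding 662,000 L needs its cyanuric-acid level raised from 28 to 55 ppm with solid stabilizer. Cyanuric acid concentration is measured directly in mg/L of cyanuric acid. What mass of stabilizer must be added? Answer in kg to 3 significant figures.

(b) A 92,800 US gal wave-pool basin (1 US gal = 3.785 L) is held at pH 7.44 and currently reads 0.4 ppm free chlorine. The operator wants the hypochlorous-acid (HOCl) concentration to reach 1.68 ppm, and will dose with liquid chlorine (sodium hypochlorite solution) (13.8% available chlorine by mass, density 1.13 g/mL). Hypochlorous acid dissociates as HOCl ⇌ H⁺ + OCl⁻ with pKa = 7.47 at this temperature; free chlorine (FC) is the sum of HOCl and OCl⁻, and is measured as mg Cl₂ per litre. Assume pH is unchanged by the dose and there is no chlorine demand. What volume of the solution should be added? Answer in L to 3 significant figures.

(a) 17.9 kg; (b) 6.41 L

(a) CYA to add: (55 − 28) = 27 mg/L × 662,000 L = 17,870 g cyanuric acid.

(b) Volume: 92,800 US gal × 3.785 L/gal = 351,248 L.
(b) [OCl⁻]/[HOCl] = 10^(pH − pKa) = 10^(7.44 − 7.47) = 0.9333; fraction as HOCl = 1/(1 + 0.9333) = 0.5173.
(b) Free chlorine required for 1.68 ppm HOCl: 1.68 / 0.5173 = 3.248 ppm.
(b) FC to add: 3.248 − 0.4 = 2.848 mg/L as Cl₂.
(b) Cl₂ equivalent: 2.848 mg/L × 351,248 L = 1000 g.
(b) Product at 13.8% available Cl: 1000 / 0.138 = 7249 g.
(b) Volume: 7249 g ÷ 1.13 g/mL = 6415 mL.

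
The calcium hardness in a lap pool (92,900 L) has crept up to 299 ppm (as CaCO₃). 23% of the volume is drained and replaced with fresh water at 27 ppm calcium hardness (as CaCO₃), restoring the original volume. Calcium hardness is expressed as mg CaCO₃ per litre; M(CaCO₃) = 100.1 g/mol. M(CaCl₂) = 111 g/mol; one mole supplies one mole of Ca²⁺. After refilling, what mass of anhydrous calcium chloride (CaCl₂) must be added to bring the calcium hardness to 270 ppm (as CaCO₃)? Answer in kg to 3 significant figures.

3.46 kg

After draining 23% and refilling: 299 × 0.77 + 27 × 0.23 = 236.44 ppm.
Deficit to target: 270 − 236.44 = 33.56 mg/L.
As CaCO₃: 33.56 mg/L × 92,900 L = 3118 g; ÷ 100.1 = 31.15 mol Ca²⁺.
Mass: 31.15 × 111 = 3457 g.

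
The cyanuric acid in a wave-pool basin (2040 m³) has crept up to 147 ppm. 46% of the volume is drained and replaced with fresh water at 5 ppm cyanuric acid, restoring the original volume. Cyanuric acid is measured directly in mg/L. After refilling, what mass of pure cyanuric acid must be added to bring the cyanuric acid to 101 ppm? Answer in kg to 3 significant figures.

39.4 kg

Volume: 2040 m³ = 2,040,000 L.
After draining 46% and refilling: 147 × 0.54 + 5 × 0.46 = 81.68 ppm.
Deficit to target: 101 − 81.68 = 19.32 mg/L.
Mass: 19.32 mg/L × 2,040,000 L = 39,410 g cyanuric acid.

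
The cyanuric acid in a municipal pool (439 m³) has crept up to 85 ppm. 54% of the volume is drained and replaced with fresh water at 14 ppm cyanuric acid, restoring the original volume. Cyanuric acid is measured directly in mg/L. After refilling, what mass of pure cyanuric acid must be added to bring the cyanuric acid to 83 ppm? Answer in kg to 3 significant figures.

16.0 kg

Volume: 439 m³ = 439,000 L.
After draining 54% and refilling: 85 × 0.46 + 14 × 0.54 = 46.66 ppm.
Deficit to target: 83 − 46.66 = 36.34 mg/L.
Mass: 36.34 mg/L × 439,000 L = 15,950 g cyanuric acid.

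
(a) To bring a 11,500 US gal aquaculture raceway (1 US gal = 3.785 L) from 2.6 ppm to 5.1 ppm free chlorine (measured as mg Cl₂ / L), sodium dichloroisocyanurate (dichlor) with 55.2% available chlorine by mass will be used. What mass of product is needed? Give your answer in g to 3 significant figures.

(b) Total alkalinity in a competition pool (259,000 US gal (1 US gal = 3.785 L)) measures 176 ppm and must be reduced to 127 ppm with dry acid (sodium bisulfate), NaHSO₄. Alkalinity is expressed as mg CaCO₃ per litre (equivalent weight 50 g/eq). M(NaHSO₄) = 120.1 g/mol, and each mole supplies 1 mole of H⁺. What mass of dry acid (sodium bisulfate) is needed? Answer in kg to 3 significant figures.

(a) Volume: 11,500 US gal × 3.785 L/gal = 43,528 L.
(a) Chlorine deficit: 5.1 − 2.6 = 2.5 ppm = 2.5 mg/L as Cl₂.
(a) Cl₂ equivalent needed: 2.5 mg/L × 43,528 L = 108,800 mg = 108.8 g.
(a) Product at 55.2% available chlorine: 108.8 / 0.552 = 197.1 g.

(b) Volume: 259,000 US gal × 3.785 L/gal = 980,315 L.
(b) Alkalinity to neutralize: (176 − 127) = 49 mg/L as CaCO₃ × 980,315 L = 48,040 g as CaCO₃.
(b) Equivalents of H⁺ required: 48,040 ÷ 50 g/eq = 960.7 eq = 960.7 mol NaHSO₄.
(b) Mass of NaHSO₄: 960.7 × 120.1 = 115,400 g.

(a) 197 g; (b) 115 kg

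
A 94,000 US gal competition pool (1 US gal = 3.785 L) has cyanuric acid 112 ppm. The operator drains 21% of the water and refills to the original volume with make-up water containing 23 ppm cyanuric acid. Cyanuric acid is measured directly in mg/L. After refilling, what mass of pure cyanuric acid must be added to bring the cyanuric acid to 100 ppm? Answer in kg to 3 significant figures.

Volume: 94,000 US gal × 3.785 L/gal = 355,790 L.
After draining 21% and refilling: 112 × 0.79 + 23 × 0.21 = 93.31 ppm.
Deficit to target: 100 − 93.31 = 6.69 mg/L.
Mass: 6.69 mg/L × 355,790 L = 2380 g cyanuric acid.

2.38 kg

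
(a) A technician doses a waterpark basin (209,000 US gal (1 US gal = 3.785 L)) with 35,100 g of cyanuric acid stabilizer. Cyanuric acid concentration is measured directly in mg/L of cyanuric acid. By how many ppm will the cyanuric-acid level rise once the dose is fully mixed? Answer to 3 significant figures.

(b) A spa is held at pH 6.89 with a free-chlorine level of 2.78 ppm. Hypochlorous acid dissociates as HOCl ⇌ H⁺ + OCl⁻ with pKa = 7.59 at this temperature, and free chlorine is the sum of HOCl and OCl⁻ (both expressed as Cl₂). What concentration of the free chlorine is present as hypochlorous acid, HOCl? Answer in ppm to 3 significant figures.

(a) 44.4 ppm; (b) 2.32 ppm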